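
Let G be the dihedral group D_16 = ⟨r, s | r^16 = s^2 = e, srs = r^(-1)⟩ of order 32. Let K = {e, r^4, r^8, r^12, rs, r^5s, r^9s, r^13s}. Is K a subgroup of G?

Yes

|K| = 8 divides |G| = 32, consistent with Lagrange.
K contains the identity, every element's inverse is in K, and K is closed under ·: it is a subgroup.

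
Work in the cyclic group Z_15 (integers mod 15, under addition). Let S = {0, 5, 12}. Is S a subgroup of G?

No

12 ∈ S but its inverse 3 ∉ S, so S is not a subgroup.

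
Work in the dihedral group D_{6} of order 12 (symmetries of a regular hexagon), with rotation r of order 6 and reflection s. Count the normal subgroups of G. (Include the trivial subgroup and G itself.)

G has 16 subgroups. Checking conjugation-invariance by order — order 1: 1/1 normal; order 2: 1/7 normal; order 3: 1/1 normal; order 4: 0/3 normal; order 6: 3/3 normal; order 12: 1/1 normal.
Total normal subgroups: 7.

7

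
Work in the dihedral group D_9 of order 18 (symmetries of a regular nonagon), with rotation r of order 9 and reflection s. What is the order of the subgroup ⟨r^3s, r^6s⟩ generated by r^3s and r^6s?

|⟨r^3s⟩| = 2 and |⟨r^6s⟩| = 2, so |H| is a multiple of lcm(2, 2) = 2 and divides |G| = 18.
Closing under the operation: H = {e, r^3, r^6, s, r^3s, r^6s}, so |H| = 6.

6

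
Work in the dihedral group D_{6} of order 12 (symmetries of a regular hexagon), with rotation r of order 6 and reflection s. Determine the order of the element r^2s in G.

Computing powers of r^2s: the smallest k with (r^2s)^k = e is k = 2.

2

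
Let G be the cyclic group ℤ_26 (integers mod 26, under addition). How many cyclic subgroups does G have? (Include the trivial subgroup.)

4

A cyclic subgroup of order d is generated by each of its φ(d) elements of order d, so the cyclic subgroups of order d number (#elements of order d)/φ(d).
Cyclic subgroups by order — order 1: 1; order 2: 1; order 13: 1; order 26: 1.
Total: 4.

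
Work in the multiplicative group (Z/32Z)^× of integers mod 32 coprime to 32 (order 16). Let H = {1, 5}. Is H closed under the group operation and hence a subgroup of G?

No

5 ∈ H but its inverse 13 ∉ H, so H is not a subgroup.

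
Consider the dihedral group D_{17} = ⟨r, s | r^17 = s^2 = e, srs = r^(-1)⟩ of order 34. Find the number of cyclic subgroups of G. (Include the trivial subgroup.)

Each element a generates a cyclic subgroup ⟨a⟩; distinct elements may generate the same one (a cyclic group of order d has φ(d) generators).
Cyclic subgroups by order — order 1: 1; order 2: 17; order 17: 1.
Total: 19.

19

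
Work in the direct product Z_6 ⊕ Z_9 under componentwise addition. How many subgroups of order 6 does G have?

4

|G| = 54 and 6 | 54, so subgroups of order 6 are possible by Lagrange.
The subgroups of order 6 are: {(0,0), (0,3), (0,6), (3,0), (3,3), (3,6)}; {(0,0), (1,0), (2,0), (3,0), (4,0), (5,0)}; {(0,0), (1,3), (2,6), (3,0), (4,3), (5,6)}; {(0,0), (1,6), (2,3), (3,0), (4,6), (5,3)}.
So G has 4 subgroups of order 6.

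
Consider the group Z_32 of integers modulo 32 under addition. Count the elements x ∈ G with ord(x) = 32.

In a cyclic group of order 32, the number of elements of order d (for d | 32) is φ(d).
φ(32) = 16.

16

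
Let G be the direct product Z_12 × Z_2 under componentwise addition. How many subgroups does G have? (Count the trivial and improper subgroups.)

16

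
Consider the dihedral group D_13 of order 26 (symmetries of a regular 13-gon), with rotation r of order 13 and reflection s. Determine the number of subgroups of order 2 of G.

|G| = 26 and 2 | 26, so subgroups of order 2 are possible by Lagrange.
The subgroups of order 2 are: {e, r^10s}; {e, r^11s}; {e, r^12s}; {e, r^2s}; … (13 in all).
So G has 13 subgroups of order 2.

13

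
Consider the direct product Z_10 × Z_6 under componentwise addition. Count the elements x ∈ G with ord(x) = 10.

An element (a,b) has order lcm(ord(a), ord(b)); count pairs with lcm equal to 10.
Enumerating gives 12 such elements.

12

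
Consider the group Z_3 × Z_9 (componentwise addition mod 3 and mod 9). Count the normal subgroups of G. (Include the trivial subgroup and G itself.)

G is abelian, so every subgroup is normal.
G has 10 subgroups in total, hence 10 normal subgroups.

10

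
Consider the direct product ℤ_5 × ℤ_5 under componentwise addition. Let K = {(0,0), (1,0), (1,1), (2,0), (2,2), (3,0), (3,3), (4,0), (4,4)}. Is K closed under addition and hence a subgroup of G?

No

|K| = 9 does not divide |G| = 25, so by Lagrange K is not a subgroup.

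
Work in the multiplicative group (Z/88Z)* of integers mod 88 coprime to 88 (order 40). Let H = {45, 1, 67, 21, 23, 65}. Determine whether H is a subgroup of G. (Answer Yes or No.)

No

|H| = 6 does not divide |G| = 40, so by Lagrange H is not a subgroup.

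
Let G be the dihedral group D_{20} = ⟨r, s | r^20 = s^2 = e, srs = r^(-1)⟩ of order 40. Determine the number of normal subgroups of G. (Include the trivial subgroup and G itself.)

G has 48 subgroups. Checking conjugation-invariance by order — order 1: 1/1 normal; order 2: 1/21 normal; order 4: 1/11 normal; order 5: 1/1 normal; order 8: 0/5 normal; order 10: 1/5 normal; order 20: 3/3 normal; order 40: 1/1 normal.
Total normal subgroups: 9.

9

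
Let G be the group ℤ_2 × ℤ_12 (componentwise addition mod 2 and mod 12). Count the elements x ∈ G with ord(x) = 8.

0

An element (a,b) has order lcm(ord(a), ord(b)); count pairs with lcm equal to 8.
Enumerating gives 0 such elements.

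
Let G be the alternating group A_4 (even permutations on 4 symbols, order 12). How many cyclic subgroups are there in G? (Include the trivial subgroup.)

8

Group the elements of G by the cyclic subgroup they generate; each cyclic subgroup of order d accounts for φ(d) elements.
Cyclic subgroups by order — order 1: 1; order 2: 3; order 3: 4.
Total: 8.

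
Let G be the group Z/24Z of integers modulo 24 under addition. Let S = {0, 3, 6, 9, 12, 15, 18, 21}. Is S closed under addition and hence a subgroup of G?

Yes

|S| = 8 divides |G| = 24, consistent with Lagrange.
S contains the identity, every element's inverse is in S, and S is closed under +: it is a subgroup.
In fact S = ⟨3⟩.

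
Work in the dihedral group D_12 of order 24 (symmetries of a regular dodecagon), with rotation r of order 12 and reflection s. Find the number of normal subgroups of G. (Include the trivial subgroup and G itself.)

9

G has 34 subgroups. Checking conjugation-invariance by order — order 1: 1/1 normal; order 2: 1/13 normal; order 3: 1/1 normal; order 4: 1/7 normal; order 6: 1/5 normal; order 8: 0/3 normal; order 12: 3/3 normal; order 24: 1/1 normal.
Total normal subgroups: 9.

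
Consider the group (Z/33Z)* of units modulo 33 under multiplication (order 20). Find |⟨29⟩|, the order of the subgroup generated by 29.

10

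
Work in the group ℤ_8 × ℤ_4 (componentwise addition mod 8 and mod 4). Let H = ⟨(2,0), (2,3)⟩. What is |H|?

|⟨(2,0)⟩| = 4 and |⟨(2,3)⟩| = 4, so |H| is a multiple of lcm(4, 4) = 4 and divides |G| = 32.
Closing under the operation: H = {(0,0), (0,1), (0,2), (0,3), (2,0), (2,1), (2,2), (2,3), (4,0), (4,1), (4,2), (4,3), (6,0), (6,1), (6,2), (6,3)}, so |H| = 16.

16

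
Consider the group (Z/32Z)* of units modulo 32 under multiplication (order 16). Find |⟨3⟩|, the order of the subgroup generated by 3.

Compute successive powers of 3 mod 32: 3, 9, 27, 17, 19, 25, 11, 1; 3^8 ≡ 1 (mod 32).
So |⟨3⟩| = 8.

8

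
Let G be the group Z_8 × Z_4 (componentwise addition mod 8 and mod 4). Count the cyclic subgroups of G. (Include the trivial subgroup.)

14

A cyclic subgroup of order d is generated by each of its φ(d) elements of order d, so the cyclic subgroups of order d number (#elements of order d)/φ(d).
Cyclic subgroups by order — order 1: 1; order 2: 3; order 4: 6; order 8: 4.
Total: 14.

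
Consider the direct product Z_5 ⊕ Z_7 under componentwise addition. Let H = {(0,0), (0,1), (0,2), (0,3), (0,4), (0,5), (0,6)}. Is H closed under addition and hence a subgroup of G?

|H| = 7 divides |G| = 35, consistent with Lagrange.
H contains the identity, every element's inverse is in H, and H is closed under +: it is a subgroup.
In fact H = ⟨(0,1)⟩.

Yes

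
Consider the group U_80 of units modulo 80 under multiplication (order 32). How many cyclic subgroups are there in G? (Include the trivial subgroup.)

Group the elements of G by the cyclic subgroup they generate; each cyclic subgroup of order d accounts for φ(d) elements.
Cyclic subgroups by order — order 1: 1; order 2: 7; order 4: 12.
Total: 20.

20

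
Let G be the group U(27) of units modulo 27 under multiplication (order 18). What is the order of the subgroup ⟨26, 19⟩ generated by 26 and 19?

6

|⟨26⟩| = 2 and |⟨19⟩| = 3, so |H| is a multiple of lcm(2, 3) = 6 and divides |G| = 18.
Closing under the operation: H = {1, 8, 10, 17, 19, 26}, so |H| = 6.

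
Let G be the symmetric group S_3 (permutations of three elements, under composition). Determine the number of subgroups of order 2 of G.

3

|G| = 6 and 2 | 6, so subgroups of order 2 are possible by Lagrange.
The subgroups of order 2 are: {e, (1 2)}; {e, (1 3)}; {e, (2 3)}.
So G has 3 subgroups of order 2.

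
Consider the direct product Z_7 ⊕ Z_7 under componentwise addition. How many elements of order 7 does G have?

48

An element (a,b) has order lcm(ord(a), ord(b)); count pairs with lcm equal to 7.
Enumerating gives 48 such elements.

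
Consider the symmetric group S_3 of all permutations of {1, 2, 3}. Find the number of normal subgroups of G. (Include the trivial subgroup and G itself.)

3

G has 6 subgroups. Checking conjugation-invariance by order — order 1: 1/1 normal; order 2: 0/3 normal; order 3: 1/1 normal; order 6: 1/1 normal.
Total normal subgroups: 3.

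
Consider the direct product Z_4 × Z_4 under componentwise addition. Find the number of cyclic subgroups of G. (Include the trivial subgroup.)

10

Each element a generates a cyclic subgroup ⟨a⟩; distinct elements may generate the same one (a cyclic group of order d has φ(d) generators).
Cyclic subgroups by order — order 1: 1; order 2: 3; order 4: 6.
Total: 10.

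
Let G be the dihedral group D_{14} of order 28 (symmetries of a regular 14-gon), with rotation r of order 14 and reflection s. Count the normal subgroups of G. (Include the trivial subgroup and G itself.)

7

G has 28 subgroups. Checking conjugation-invariance by order — order 1: 1/1 normal; order 2: 1/15 normal; order 4: 0/7 normal; order 7: 1/1 normal; order 14: 3/3 normal; order 28: 1/1 normal.
Total normal subgroups: 7.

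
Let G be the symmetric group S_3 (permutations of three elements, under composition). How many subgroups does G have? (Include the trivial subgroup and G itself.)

6

|G| = 6, so by Lagrange every subgroup order divides 6. Divisors: 1, 2, 3, 6.
Subgroups by order — order 1: 1; order 2: 3; order 3: 1; order 6: 1.
Total: 1 + 3 + 1 + 1 = 6.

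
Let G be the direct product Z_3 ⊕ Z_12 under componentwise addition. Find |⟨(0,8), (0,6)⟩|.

|⟨(0,8)⟩| = 3 and |⟨(0,6)⟩| = 2, so |H| is a multiple of lcm(3, 2) = 6 and divides |G| = 36.
Closing under the operation: H = {(0,0), (0,2), (0,4), (0,6), (0,8), (0,10)}, so |H| = 6.

6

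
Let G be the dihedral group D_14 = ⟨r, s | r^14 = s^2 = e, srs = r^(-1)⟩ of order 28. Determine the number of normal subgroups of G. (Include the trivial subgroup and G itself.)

G has 28 subgroups. Checking conjugation-invariance by order — order 1: 1/1 normal; order 2: 1/15 normal; order 4: 0/7 normal; order 7: 1/1 normal; order 14: 3/3 normal; order 28: 1/1 normal.
Total normal subgroups: 7.

7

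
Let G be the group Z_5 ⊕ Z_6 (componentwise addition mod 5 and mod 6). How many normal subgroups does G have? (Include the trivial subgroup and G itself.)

8

G is abelian, so every subgroup is normal.
G has 8 subgroups in total, hence 8 normal subgroups.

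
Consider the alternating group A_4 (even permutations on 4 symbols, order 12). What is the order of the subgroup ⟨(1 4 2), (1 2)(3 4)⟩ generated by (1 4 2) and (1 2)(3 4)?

12

|⟨(1 4 2)⟩| = 3 and |⟨(1 2)(3 4)⟩| = 2, so |H| is a multiple of lcm(3, 2) = 6 and divides |G| = 12.
Closing {(1 4 2), (1 2)(3 4)} under the group operation gives all of G, so |H| = 12.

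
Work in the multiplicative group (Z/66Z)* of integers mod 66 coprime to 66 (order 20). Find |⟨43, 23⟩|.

|⟨43⟩| = 2 and |⟨23⟩| = 2, so |H| is a multiple of lcm(2, 2) = 2 and divides |G| = 20.
Closing under the operation: H = {1, 23, 43, 65}, so |H| = 4.

4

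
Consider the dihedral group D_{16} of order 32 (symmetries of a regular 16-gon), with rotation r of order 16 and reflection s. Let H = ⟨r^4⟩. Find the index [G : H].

8

|⟨r^4⟩| = 4 and |G| = 32.
By Lagrange, [G : H] = |G|/|H| = 32/4 = 8.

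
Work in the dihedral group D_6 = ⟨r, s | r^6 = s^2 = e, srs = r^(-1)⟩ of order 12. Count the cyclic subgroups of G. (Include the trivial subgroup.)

Group the elements of G by the cyclic subgroup they generate; each cyclic subgroup of order d accounts for φ(d) elements.
Cyclic subgroups by order — order 1: 1; order 2: 7; order 3: 1; order 6: 1.
Total: 10.

10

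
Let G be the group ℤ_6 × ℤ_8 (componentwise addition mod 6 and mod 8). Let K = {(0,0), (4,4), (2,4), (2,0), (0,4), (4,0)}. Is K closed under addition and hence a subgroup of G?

Yes

|K| = 6 divides |G| = 48, consistent with Lagrange.
K contains the identity, every element's inverse is in K, and K is closed under +: it is a subgroup.
In fact K = ⟨(4,4)⟩.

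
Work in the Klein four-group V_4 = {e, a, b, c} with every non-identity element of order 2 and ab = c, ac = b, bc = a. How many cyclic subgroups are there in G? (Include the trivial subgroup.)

Group the elements of G by the cyclic subgroup they generate; each cyclic subgroup of order d accounts for φ(d) elements.
Cyclic subgroups by order — order 1: 1; order 2: 3.
Total: 4.

4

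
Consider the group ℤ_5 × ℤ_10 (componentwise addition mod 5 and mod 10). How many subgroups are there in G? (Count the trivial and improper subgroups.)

|G| = 50, so by Lagrange every subgroup order divides 50. Divisors: 1, 2, 5, 10, 25, 50.
Subgroups by order — order 1: 1; order 2: 1; order 5: 6; order 10: 6; order 25: 1; order 50: 1.
Total: 1 + 1 + 6 + 6 + 1 + 1 = 16.

16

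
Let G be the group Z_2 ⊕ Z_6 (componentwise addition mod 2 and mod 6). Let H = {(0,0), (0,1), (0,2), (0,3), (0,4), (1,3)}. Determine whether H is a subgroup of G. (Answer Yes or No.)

(0,1) ∈ H but its inverse (0,5) ∉ H, so H is not a subgroup.

No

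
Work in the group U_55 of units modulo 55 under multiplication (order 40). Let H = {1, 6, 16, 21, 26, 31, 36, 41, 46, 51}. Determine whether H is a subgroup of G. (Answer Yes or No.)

|H| = 10 divides |G| = 40, consistent with Lagrange.
H contains the identity, every element's inverse is in H, and H is closed under ·: it is a subgroup.
In fact H = ⟨6⟩.

Yes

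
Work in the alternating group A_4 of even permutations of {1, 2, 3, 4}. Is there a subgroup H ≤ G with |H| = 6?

6 | 12, so Lagrange does not rule it out; but checking all subgroups of G, none has order 6.
(A_4 is the standard example that the converse of Lagrange fails.)

No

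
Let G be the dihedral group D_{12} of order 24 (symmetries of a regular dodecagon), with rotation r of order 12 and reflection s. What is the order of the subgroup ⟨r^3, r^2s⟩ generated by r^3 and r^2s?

8

|⟨r^3⟩| = 4 and |⟨r^2s⟩| = 2, so |H| is a multiple of lcm(4, 2) = 4 and divides |G| = 24.
Closing under the operation: H = {e, r^3, r^6, r^9, r^2s, r^5s, r^8s, r^11s}, so |H| = 8.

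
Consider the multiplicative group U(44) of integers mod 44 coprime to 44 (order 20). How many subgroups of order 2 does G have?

3

|G| = 20 and 2 | 20, so subgroups of order 2 are possible by Lagrange.
The subgroups of order 2 are: {1, 21}; {1, 23}; {1, 43}.
So G has 3 subgroups of order 2.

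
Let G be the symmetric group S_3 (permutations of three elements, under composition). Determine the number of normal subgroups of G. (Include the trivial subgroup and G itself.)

G has 6 subgroups. Checking conjugation-invariance by order — order 1: 1/1 normal; order 2: 0/3 normal; order 3: 1/1 normal; order 6: 1/1 normal.
Total normal subgroups: 3.

3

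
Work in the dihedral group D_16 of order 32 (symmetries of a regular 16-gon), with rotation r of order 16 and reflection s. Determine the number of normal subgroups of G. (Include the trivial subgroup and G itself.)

G has 36 subgroups. Checking conjugation-invariance by order — order 1: 1/1 normal; order 2: 1/17 normal; order 4: 1/9 normal; order 8: 1/5 normal; order 16: 3/3 normal; order 32: 1/1 normal.
Total normal subgroups: 8.

8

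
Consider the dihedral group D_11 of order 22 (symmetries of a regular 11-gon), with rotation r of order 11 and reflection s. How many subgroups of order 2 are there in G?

|G| = 22 and 2 | 22, so subgroups of order 2 are possible by Lagrange.
The subgroups of order 2 are: {e, r^10s}; {e, r^2s}; {e, r^3s}; {e, r^4s}; … (11 in all).
So G has 11 subgroups of order 2.

11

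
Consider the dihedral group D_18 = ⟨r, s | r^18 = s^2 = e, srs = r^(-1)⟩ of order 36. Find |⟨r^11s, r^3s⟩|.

18

|⟨r^11s⟩| = 2 and |⟨r^3s⟩| = 2, so |H| is a multiple of lcm(2, 2) = 2 and divides |G| = 36.
Closing under the operation: H = {e, r^2, r^4, r^6, r^8, r^10, r^12, r^14, r^16, rs, r^3s, r^5s, r^7s, r^9s, r^11s, r^13s, r^15s, r^17s}, so |H| = 18.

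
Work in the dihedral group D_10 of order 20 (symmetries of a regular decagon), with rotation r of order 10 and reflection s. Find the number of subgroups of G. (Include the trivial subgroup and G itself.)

|G| = 20, so by Lagrange every subgroup order divides 20. Divisors: 1, 2, 4, 5, 10, 20.
Subgroups by order — order 1: 1; order 2: 11; order 4: 5; order 5: 1; order 10: 3; order 20: 1.
Total: 1 + 11 + 5 + 1 + 3 + 1 = 22.

22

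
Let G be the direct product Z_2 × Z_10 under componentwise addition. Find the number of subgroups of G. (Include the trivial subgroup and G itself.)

10

|G| = 20, so by Lagrange every subgroup order divides 20. Divisors: 1, 2, 4, 5, 10, 20.
Subgroups by order — order 1: 1; order 2: 3; order 4: 1; order 5: 1; order 10: 3; order 20: 1.
Total: 1 + 3 + 1 + 1 + 3 + 1 = 10.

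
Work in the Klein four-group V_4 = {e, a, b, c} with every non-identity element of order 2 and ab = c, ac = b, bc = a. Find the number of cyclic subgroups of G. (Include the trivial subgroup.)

4

Each element a generates a cyclic subgroup ⟨a⟩; distinct elements may generate the same one (a cyclic group of order d has φ(d) generators).
Cyclic subgroups by order — order 1: 1; order 2: 3.
Total: 4.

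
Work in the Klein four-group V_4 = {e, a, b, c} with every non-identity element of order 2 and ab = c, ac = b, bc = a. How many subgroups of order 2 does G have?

3

|G| = 4 and 2 | 4, so subgroups of order 2 are possible by Lagrange.
The subgroups of order 2 are: {e, a}; {e, b}; {e, c}.
So G has 3 subgroups of order 2.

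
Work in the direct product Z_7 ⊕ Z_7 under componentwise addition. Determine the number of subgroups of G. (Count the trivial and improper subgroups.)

10

|G| = 49, so by Lagrange every subgroup order divides 49. Divisors: 1, 7, 49.
Subgroups by order — order 1: 1; order 7: 8; order 49: 1.
Total: 1 + 8 + 1 = 10.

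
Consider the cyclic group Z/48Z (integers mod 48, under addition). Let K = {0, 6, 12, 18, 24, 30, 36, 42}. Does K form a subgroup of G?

Yes

|K| = 8 divides |G| = 48, consistent with Lagrange.
K contains the identity, every element's inverse is in K, and K is closed under +: it is a subgroup.
In fact K = ⟨6⟩.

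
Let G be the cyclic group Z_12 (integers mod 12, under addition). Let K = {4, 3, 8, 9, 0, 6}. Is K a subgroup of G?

No

Closure fails: 3 + 4 = 7 ∉ K. So K is not a subgroup.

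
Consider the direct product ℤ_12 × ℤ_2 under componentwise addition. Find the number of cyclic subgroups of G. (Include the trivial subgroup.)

A cyclic subgroup of order d is generated by each of its φ(d) elements of order d, so the cyclic subgroups of order d number (#elements of order d)/φ(d).
Cyclic subgroups by order — order 1: 1; order 2: 3; order 3: 1; order 4: 2; order 6: 3; order 12: 2.
Total: 12.

12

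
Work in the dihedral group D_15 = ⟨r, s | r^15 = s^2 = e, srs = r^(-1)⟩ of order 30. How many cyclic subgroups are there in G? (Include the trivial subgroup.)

Each element a generates a cyclic subgroup ⟨a⟩; distinct elements may generate the same one (a cyclic group of order d has φ(d) generators).
Cyclic subgroups by order — order 1: 1; order 2: 15; order 3: 1; order 5: 1; order 15: 1.
Total: 19.

19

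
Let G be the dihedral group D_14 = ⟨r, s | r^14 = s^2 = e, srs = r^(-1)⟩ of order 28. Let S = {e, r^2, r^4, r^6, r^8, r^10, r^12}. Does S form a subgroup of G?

Yes

|S| = 7 divides |G| = 28, consistent with Lagrange.
S contains the identity, every element's inverse is in S, and S is closed under ·: it is a subgroup.
In fact S = ⟨r^4⟩.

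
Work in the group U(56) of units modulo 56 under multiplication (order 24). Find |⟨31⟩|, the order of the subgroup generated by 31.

6

Compute successive powers of 31 mod 56: 31, 9, 55, 25, 47, 1; 31^6 ≡ 1 (mod 56).
So |⟨31⟩| = 6.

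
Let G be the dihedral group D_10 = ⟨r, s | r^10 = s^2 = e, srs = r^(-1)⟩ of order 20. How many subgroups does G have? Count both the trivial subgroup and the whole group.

|G| = 20, so by Lagrange every subgroup order divides 20. Divisors: 1, 2, 4, 5, 10, 20.
Subgroups by order — order 1: 1; order 2: 11; order 4: 5; order 5: 1; order 10: 3; order 20: 1.
Total: 1 + 11 + 5 + 1 + 3 + 1 = 22.

22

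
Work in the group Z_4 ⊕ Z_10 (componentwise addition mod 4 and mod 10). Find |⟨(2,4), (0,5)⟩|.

20

|⟨(2,4)⟩| = 10 and |⟨(0,5)⟩| = 2, so |H| is a multiple of lcm(10, 2) = 10 and divides |G| = 40.
Closing under the operation: H = {(0,0), (0,1), (0,2), (0,3), (0,4), (0,5), (0,6), (0,7), (0,8), (0,9), (2,0), (2,1), (2,2), (2,3), (2,4), (2,5), (2,6), (2,7), (2,8), (2,9)}, so |H| = 20.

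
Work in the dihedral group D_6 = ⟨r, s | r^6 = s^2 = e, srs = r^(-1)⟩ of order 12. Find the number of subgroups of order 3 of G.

1

|G| = 12 and 3 | 12, so subgroups of order 3 are possible by Lagrange.
The subgroups of order 3 are: {e, r^2, r^4}.
So G has 1 subgroup of order 3.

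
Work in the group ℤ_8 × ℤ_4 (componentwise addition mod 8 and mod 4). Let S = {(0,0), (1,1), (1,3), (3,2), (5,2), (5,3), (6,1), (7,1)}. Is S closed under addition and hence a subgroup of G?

No

(5,3) ∈ S but its inverse (3,1) ∉ S, so S is not a subgroup.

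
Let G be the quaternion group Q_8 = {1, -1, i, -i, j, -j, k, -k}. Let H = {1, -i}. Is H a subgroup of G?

No

-i ∈ H but its inverse i ∉ H, so H is not a subgroup.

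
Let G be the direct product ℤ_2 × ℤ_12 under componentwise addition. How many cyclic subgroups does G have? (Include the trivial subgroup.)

Group the elements of G by the cyclic subgroup they generate; each cyclic subgroup of order d accounts for φ(d) elements.
Cyclic subgroups by order — order 1: 1; order 2: 3; order 3: 1; order 4: 2; order 6: 3; order 12: 2.
Total: 12.

12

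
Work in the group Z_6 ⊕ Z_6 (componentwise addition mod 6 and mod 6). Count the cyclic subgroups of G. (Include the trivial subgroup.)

20

Group the elements of G by the cyclic subgroup they generate; each cyclic subgroup of order d accounts for φ(d) elements.
Cyclic subgroups by order — order 1: 1; order 2: 3; order 3: 4; order 6: 12.
Total: 20.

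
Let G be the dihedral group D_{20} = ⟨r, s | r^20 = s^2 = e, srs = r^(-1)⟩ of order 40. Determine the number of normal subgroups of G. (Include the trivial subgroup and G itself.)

9

G has 48 subgroups. Checking conjugation-invariance by order — order 1: 1/1 normal; order 2: 1/21 normal; order 4: 1/11 normal; order 5: 1/1 normal; order 8: 0/5 normal; order 10: 1/5 normal; order 20: 3/3 normal; order 40: 1/1 normal.
Total normal subgroups: 9.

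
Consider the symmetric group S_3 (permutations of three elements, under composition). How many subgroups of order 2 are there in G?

3

|G| = 6 and 2 | 6, so subgroups of order 2 are possible by Lagrange.
The subgroups of order 2 are: {e, (1 2)}; {e, (1 3)}; {e, (2 3)}.
So G has 3 subgroups of order 2.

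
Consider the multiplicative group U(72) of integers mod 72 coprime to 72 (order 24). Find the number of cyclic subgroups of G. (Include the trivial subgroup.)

Each element a generates a cyclic subgroup ⟨a⟩; distinct elements may generate the same one (a cyclic group of order d has φ(d) generators).
Cyclic subgroups by order — order 1: 1; order 2: 7; order 3: 1; order 6: 7.
Total: 16.

16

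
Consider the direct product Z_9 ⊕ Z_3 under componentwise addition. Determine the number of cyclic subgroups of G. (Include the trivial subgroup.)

Group the elements of G by the cyclic subgroup they generate; each cyclic subgroup of order d accounts for φ(d) elements.
Cyclic subgroups by order — order 1: 1; order 3: 4; order 9: 3.
Total: 8.

8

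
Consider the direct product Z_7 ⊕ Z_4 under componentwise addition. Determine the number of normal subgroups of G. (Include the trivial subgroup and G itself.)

G is abelian, so every subgroup is normal.
G has 6 subgroups in total, hence 6 normal subgroups.

6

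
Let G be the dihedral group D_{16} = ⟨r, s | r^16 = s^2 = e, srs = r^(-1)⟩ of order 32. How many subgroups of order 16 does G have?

|G| = 32 and 16 | 32, so subgroups of order 16 are possible by Lagrange.
The subgroups of order 16 are: {e, r, r^2, r^3, r^4, r^5, r^6, r^7, r^8, r^9, r^10, r^11, r^12, r^13, r^14, r^15}; {e, r^2, r^4, r^6, r^8, r^10, r^12, r^14, s, r^2s, r^4s, r^6s, r^8s, r^10s, r^12s, r^14s}; {e, r^2, r^4, r^6, r^8, r^10, r^12, r^14, rs, r^3s, r^5s, r^7s, r^9s, r^11s, r^13s, r^15s}.
So G has 3 subgroups of order 16.

3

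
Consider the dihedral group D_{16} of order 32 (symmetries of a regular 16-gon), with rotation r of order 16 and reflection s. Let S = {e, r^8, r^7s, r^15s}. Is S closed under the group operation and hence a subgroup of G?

Yes

|S| = 4 divides |G| = 32, consistent with Lagrange.
S contains the identity, every element's inverse is in S, and S is closed under ·: it is a subgroup.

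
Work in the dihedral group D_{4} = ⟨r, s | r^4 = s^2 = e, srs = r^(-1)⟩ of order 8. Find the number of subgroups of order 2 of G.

5

|G| = 8 and 2 | 8, so subgroups of order 2 are possible by Lagrange.
The subgroups of order 2 are: {e, r^2}; {e, r^2s}; {e, r^3s}; {e, rs}; … (5 in all).
So G has 5 subgroups of order 2.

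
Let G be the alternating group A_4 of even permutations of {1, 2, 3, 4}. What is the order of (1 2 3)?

Computing powers of (1 2 3): the smallest k with ((1 2 3))^k = e is k = 3.

3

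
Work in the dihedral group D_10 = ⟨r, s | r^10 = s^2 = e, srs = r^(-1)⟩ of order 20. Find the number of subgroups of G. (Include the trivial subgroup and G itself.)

|G| = 20, so by Lagrange every subgroup order divides 20. Divisors: 1, 2, 4, 5, 10, 20.
Subgroups by order — order 1: 1; order 2: 11; order 4: 5; order 5: 1; order 10: 3; order 20: 1.
Total: 1 + 11 + 5 + 1 + 3 + 1 = 22.

22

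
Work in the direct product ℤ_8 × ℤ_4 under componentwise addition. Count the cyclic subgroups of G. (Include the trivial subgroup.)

14

A cyclic subgroup of order d is generated by each of its φ(d) elements of order d, so the cyclic subgroups of order d number (#elements of order d)/φ(d).
Cyclic subgroups by order — order 1: 1; order 2: 3; order 4: 6; order 8: 4.
Total: 14.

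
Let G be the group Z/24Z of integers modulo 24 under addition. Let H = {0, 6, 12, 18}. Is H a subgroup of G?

Yes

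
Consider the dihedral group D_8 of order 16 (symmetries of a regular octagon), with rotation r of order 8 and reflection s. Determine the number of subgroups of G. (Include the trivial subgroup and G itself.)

19

|G| = 16, so by Lagrange every subgroup order divides 16. Divisors: 1, 2, 4, 8, 16.
Subgroups by order — order 1: 1; order 2: 9; order 4: 5; order 8: 3; order 16: 1.
Total: 1 + 9 + 5 + 3 + 1 = 19.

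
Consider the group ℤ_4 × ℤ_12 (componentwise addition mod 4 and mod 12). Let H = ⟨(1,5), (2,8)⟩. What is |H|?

24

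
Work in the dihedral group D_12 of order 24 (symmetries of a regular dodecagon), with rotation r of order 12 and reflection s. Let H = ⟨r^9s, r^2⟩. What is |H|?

|⟨r^9s⟩| = 2 and |⟨r^2⟩| = 6, so |H| is a multiple of lcm(2, 6) = 6 and divides |G| = 24.
Closing under the operation: H = {e, r^2, r^4, r^6, r^8, r^10, rs, r^3s, r^5s, r^7s, r^9s, r^11s}, so |H| = 12.

12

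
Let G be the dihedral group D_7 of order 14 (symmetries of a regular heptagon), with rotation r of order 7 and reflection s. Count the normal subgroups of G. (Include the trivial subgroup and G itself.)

3

G has 10 subgroups. Checking conjugation-invariance by order — order 1: 1/1 normal; order 2: 0/7 normal; order 7: 1/1 normal; order 14: 1/1 normal.
Total normal subgroups: 3.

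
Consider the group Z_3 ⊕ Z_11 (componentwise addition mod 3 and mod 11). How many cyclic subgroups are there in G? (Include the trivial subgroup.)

A cyclic subgroup of order d is generated by each of its φ(d) elements of order d, so the cyclic subgroups of order d number (#elements of order d)/φ(d).
Cyclic subgroups by order — order 1: 1; order 3: 1; order 11: 1; order 33: 1.
Total: 4.

4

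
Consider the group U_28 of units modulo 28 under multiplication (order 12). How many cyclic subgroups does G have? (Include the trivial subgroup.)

8

Group the elements of G by the cyclic subgroup they generate; each cyclic subgroup of order d accounts for φ(d) elements.
Cyclic subgroups by order — order 1: 1; order 2: 3; order 3: 1; order 6: 3.
Total: 8.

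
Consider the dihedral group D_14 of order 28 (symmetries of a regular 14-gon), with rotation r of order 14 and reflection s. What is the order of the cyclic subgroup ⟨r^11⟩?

14

Computing powers of r^11: the smallest k with (r^11)^k = e is k = 14.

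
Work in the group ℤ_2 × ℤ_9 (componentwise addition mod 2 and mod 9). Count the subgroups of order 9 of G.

1

|G| = 18 and 9 | 18, so subgroups of order 9 are possible by Lagrange.
The subgroups of order 9 are: {(0,0), (0,1), (0,2), (0,3), (0,4), (0,5), (0,6), (0,7), (0,8)}.
So G has 1 subgroup of order 9.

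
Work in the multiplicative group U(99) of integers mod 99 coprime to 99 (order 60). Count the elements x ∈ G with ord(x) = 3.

The elements of order 3 are: 34, 67.
That's 2.

2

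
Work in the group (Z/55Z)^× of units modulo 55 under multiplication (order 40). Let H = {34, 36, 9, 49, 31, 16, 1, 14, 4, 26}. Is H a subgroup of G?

|H| = 10 divides |G| = 40, consistent with Lagrange.
H contains the identity, every element's inverse is in H, and H is closed under ·: it is a subgroup.
In fact H = ⟨4⟩.

Yes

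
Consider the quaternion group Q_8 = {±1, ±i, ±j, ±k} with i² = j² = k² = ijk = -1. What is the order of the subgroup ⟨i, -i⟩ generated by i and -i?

|⟨i⟩| = 4 and |⟨-i⟩| = 4, so |H| is a multiple of lcm(4, 4) = 4 and divides |G| = 8.
Closing under the operation: H = {1, -1, i, -i}, so |H| = 4.

4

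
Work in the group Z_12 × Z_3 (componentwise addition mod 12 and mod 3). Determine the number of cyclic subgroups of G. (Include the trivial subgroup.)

Each element a generates a cyclic subgroup ⟨a⟩; distinct elements may generate the same one (a cyclic group of order d has φ(d) generators).
Cyclic subgroups by order — order 1: 1; order 2: 1; order 3: 4; order 4: 1; order 6: 4; order 12: 4.
Total: 15.

15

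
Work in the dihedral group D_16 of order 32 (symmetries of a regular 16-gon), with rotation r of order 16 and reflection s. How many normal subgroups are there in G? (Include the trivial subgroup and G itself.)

8

G has 36 subgroups. Checking conjugation-invariance by order — order 1: 1/1 normal; order 2: 1/17 normal; order 4: 1/9 normal; order 8: 1/5 normal; order 16: 3/3 normal; order 32: 1/1 normal.
Total normal subgroups: 8.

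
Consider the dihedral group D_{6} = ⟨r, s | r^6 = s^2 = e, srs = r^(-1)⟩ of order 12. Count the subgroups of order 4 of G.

|G| = 12 and 4 | 12, so subgroups of order 4 are possible by Lagrange.
The subgroups of order 4 are: {e, r^3, r^2s, r^5s}; {e, r^3, s, r^3s}; {e, r^3, rs, r^4s}.
So G has 3 subgroups of order 4.

3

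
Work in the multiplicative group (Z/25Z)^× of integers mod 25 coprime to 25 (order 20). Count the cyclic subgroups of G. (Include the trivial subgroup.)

6

Group the elements of G by the cyclic subgroup they generate; each cyclic subgroup of order d accounts for φ(d) elements.
Cyclic subgroups by order — order 1: 1; order 2: 1; order 4: 1; order 5: 1; order 10: 1; order 20: 1.
Total: 6.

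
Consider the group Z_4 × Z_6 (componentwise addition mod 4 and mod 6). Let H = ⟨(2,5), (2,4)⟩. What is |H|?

12

|⟨(2,5)⟩| = 6 and |⟨(2,4)⟩| = 6, so |H| is a multiple of lcm(6, 6) = 6 and divides |G| = 24.
Closing under the operation: H = {(0,0), (0,1), (0,2), (0,3), (0,4), (0,5), (2,0), (2,1), (2,2), (2,3), (2,4), (2,5)}, so |H| = 12.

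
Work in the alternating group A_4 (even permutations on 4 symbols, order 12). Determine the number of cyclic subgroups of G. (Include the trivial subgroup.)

A cyclic subgroup of order d is generated by each of its φ(d) elements of order d, so the cyclic subgroups of order d number (#elements of order d)/φ(d).
Cyclic subgroups by order — order 1: 1; order 2: 3; order 3: 4.
Total: 8.

8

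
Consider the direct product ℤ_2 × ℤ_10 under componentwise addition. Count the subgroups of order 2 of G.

|G| = 20 and 2 | 20, so subgroups of order 2 are possible by Lagrange.
The subgroups of order 2 are: {(0,0), (0,5)}; {(0,0), (1,0)}; {(0,0), (1,5)}.
So G has 3 subgroups of order 2.

3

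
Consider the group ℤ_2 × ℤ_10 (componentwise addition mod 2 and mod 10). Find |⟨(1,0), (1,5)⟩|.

|⟨(1,0)⟩| = 2 and |⟨(1,5)⟩| = 2, so |H| is a multiple of lcm(2, 2) = 2 and divides |G| = 20.
Closing under the operation: H = {(0,0), (0,5), (1,0), (1,5)}, so |H| = 4.

4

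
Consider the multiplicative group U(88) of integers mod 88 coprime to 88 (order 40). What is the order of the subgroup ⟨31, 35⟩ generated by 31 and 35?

20

|⟨31⟩| = 10 and |⟨35⟩| = 10, so |H| is a multiple of lcm(10, 10) = 10 and divides |G| = 40.
Closing under the operation: H = {1, 9, 13, 15, 19, 21, 23, 25, 29, 31, 35, 43, 47, 49, 51, 61, 71, 81, 83, 85}, so |H| = 20.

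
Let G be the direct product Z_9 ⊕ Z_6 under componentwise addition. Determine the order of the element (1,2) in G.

9

The order of (1,2) in Z_9 × Z_6 is lcm(ord(1) in Z_9, ord(2) in Z_6).
ord(1) = 9 and ord(2) = 3, so |⟨(1,2)⟩| = lcm(9, 3) = 9.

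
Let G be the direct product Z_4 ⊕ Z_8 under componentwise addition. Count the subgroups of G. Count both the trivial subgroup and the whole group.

22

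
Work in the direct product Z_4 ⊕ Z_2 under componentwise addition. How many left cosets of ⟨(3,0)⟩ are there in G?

2

|⟨(3,0)⟩| = 4 and |G| = 8.
By Lagrange, [G : H] = |G|/|H| = 8/4 = 2.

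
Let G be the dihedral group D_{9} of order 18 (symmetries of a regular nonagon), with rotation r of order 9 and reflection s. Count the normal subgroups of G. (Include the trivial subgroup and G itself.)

4

G has 16 subgroups. Checking conjugation-invariance by order — order 1: 1/1 normal; order 2: 0/9 normal; order 3: 1/1 normal; order 6: 0/3 normal; order 9: 1/1 normal; order 18: 1/1 normal.
Total normal subgroups: 4.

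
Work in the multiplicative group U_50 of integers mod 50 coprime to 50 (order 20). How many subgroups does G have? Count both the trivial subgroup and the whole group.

6

|G| = 20, so by Lagrange every subgroup order divides 20. Divisors: 1, 2, 4, 5, 10, 20.
Subgroups by order — order 1: 1; order 2: 1; order 4: 1; order 5: 1; order 10: 1; order 20: 1.
Total: 1 + 1 + 1 + 1 + 1 + 1 = 6.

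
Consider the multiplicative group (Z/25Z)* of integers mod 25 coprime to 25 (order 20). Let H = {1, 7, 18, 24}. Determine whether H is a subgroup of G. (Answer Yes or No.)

Yes

|H| = 4 divides |G| = 20, consistent with Lagrange.
H contains the identity, every element's inverse is in H, and H is closed under ·: it is a subgroup.
In fact H = ⟨18⟩.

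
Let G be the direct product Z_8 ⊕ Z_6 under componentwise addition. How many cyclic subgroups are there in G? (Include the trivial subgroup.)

16

Each element a generates a cyclic subgroup ⟨a⟩; distinct elements may generate the same one (a cyclic group of order d has φ(d) generators).
Cyclic subgroups by order — order 1: 1; order 2: 3; order 3: 1; order 4: 2; order 6: 3; order 8: 2; order 12: 2; order 24: 2.
Total: 16.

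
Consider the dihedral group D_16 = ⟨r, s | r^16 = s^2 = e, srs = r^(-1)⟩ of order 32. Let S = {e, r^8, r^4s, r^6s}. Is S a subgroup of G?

No

Closure fails: r^6s · r^8 = r^14s ∉ S. So S is not a subgroup.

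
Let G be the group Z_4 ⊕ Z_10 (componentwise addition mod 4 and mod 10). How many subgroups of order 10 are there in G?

|G| = 40 and 10 | 40, so subgroups of order 10 are possible by Lagrange.
The subgroups of order 10 are: {(0,0), (0,1), (0,2), (0,3), (0,4), (0,5), (0,6), (0,7), (0,8), (0,9)}; {(0,0), (0,2), (0,4), (0,6), (0,8), (2,0), (2,2), (2,4), (2,6), (2,8)}; {(0,0), (0,2), (0,4), (0,6), (0,8), (2,1), (2,3), (2,5), (2,7), (2,9)}.
So G has 3 subgroups of order 10.

3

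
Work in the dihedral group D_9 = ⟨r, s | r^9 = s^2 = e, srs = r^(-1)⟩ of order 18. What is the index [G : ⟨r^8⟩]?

2

|⟨r^8⟩| = 9 and |G| = 18.
By Lagrange, [G : H] = |G|/|H| = 18/9 = 2.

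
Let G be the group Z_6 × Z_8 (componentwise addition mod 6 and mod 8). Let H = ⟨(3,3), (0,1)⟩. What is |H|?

|⟨(3,3)⟩| = 8 and |⟨(0,1)⟩| = 8, so |H| is a multiple of lcm(8, 8) = 8 and divides |G| = 48.
Closing under the operation: H = {(0,0), (0,1), (0,2), (0,3), (0,4), (0,5), (0,6), (0,7), (3,0), (3,1), (3,2), (3,3), (3,4), (3,5), (3,6), (3,7)}, so |H| = 16.

16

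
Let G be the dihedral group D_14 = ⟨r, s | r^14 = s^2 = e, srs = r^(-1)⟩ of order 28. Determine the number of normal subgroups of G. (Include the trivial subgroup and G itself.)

G has 28 subgroups. Checking conjugation-invariance by order — order 1: 1/1 normal; order 2: 1/15 normal; order 4: 0/7 normal; order 7: 1/1 normal; order 14: 3/3 normal; order 28: 1/1 normal.
Total normal subgroups: 7.

7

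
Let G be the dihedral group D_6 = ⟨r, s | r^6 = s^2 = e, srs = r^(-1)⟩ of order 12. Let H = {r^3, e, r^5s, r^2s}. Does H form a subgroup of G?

Yes

|H| = 4 divides |G| = 12, consistent with Lagrange.
H contains the identity, every element's inverse is in H, and H is closed under ·: it is a subgroup.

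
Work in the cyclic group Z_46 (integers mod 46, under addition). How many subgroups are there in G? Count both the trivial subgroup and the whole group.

4

Subgroups of the cyclic group Z_46 correspond bijectively to divisors of 46.
Divisors of 46: 1, 2, 23, 46.
So Z_46 has 4 subgroups.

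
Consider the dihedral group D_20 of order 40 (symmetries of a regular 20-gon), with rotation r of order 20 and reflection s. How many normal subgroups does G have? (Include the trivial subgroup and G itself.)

9

G has 48 subgroups. Checking conjugation-invariance by order — order 1: 1/1 normal; order 2: 1/21 normal; order 4: 1/11 normal; order 5: 1/1 normal; order 8: 0/5 normal; order 10: 1/5 normal; order 20: 3/3 normal; order 40: 1/1 normal.
Total normal subgroups: 9.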